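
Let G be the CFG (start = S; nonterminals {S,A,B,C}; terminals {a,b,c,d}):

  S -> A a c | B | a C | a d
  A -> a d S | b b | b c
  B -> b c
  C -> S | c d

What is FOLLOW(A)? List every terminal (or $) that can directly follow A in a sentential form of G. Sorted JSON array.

FIRST sets, iterate to fixpoint:
iter 1:
  A via A→a d S: +{a}
  A via A→b b: +{b}
  B via B→b c: +{b}
  C via C→c d: +{c}
  S via S→A a c: +{a,b}
  S: {a,b}  A: {a,b}  B: {b}  C: {c}
iter 2:
  C via C→S: +{a,b}
  S: {a,b}  A: {a,b}  B: {b}  C: {a,b,c}
iter 3: — fixpoint
  S: {a,b}  A: {a,b}  B: {b}  C: {a,b,c}

FOLLOW iteration:
initialize: $ ∈ FOLLOW(S)
pass 1:
  S→A a c: FOLLOW(A) ⊇ FIRST(a) = {a}; new: +{a}
  S→B: FOLLOW(B) ⊇ FOLLOW(S) ⊇ {$}; new: +{$}
  S→a C: FOLLOW(C) ⊇ FOLLOW(S) ⊇ {$}; new: +{$}
  FOLLOW(S)={$}  FOLLOW(A)={a}  FOLLOW(B)={$}  FOLLOW(C)={$}
pass 2:
  A→a d S: FOLLOW(S) ⊇ FOLLOW(A) ⊇ {a}; new: +{a}
  S→B: FOLLOW(B) ⊇ FOLLOW(S) ⊇ {$,a}; new: +{a}
  S→a C: FOLLOW(C) ⊇ FOLLOW(S) ⊇ {$,a}; new: +{a}
  FOLLOW(S)={$,a}  FOLLOW(A)={a}  FOLLOW(B)={$,a}  FOLLOW(C)={$,a}
pass 3: done
  FOLLOW(S)={$,a}  FOLLOW(A)={a}  FOLLOW(B)={$,a}  FOLLOW(C)={$,a}

FOLLOW(A) = ["a"]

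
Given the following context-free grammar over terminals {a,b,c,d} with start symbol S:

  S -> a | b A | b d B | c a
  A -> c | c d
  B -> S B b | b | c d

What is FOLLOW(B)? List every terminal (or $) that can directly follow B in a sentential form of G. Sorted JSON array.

FIRST iteration:
iter 1:
  A via A→c: +{c}
  B via B→b: +{b}
  B via B→c d: +{c}
  S via S→a: +{a}
  S via S→b A: +{b}
  S via S→c a: +{c}
  FIRST[S]={a,b,c}  FIRST[A]={c}  FIRST[B]={b,c}
iter 2:
  B via B→S B b: +{a}
  FIRST[S]={a,b,c}  FIRST[A]={c}  FIRST[B]={a,b,c}
iter 3: (no change)
  FIRST[S]={a,b,c}  FIRST[A]={c}  FIRST[B]={a,b,c}

Compute FOLLOW by fixpoint:
initialize: $ ∈ FOLLOW(S)
round 1:
  B→S B b: FOLLOW(S) ⊇ FIRST(B) = {a,b,c}; new: +{a,b,c}
  B→S B b: FOLLOW(B) ⊇ FIRST(b) = {b}; new: +{b}
  S→b A: FOLLOW(A) ⊇ FOLLOW(S) ⊇ {$,a,b,c}; new: +{$,a,b,c}
  S→b d B: FOLLOW(B) ⊇ FOLLOW(S) ⊇ {$,a,b,c}; new: +{$,a,c}
  FOLLOW[S]={$,a,b,c}  FOLLOW[A]={$,a,b,c}  FOLLOW[B]={$,a,b,c}
round 2: — fixpoint
  FOLLOW[S]={$,a,b,c}  FOLLOW[A]={$,a,b,c}  FOLLOW[B]={$,a,b,c}

FOLLOW(B) = ["$", "a", "b", "c"]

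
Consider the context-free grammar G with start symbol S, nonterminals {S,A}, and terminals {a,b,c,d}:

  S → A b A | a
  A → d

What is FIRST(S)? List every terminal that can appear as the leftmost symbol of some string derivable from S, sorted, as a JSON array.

FIRST iteration:
round 1:
  A via A→d: +{d}
  S via S→A b A: +{d}
  S via S→a: +{a}
  FIRST(S)={a,d}  FIRST(A)={d}
round 2: (no change)
  FIRST(S)={a,d}  FIRST(A)={d}

FIRST(S) = ["a", "d"]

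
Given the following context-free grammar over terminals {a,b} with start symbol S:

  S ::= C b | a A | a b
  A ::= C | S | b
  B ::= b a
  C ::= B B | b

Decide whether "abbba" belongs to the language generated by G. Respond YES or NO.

Convert to CNF:
  S -> C T0 | T1 A | T1 T0
  A -> B B | C T0 | T1 A | T1 T0 | b
  B -> T0 T1
  C -> B B | b
  T0 -> b
  T1 -> a

Fill CYK table bottom-up:
  T[0,0] 'a' = {T1}  orig:{}
  T[1,1] 'b' = {A,C,T0}  orig:{A,C}
  T[2,2] 'b' = {A,C,T0}  orig:{A,C}
  T[3,3] 'b' = {A,C,T0}  orig:{A,C}
  T[4,4] 'a' = {T1}  orig:{}
  T[0,1] 'ab' = {A,S}
  T[1,2] 'bb' = {A,S}
  T[2,3] 'bb' = {A,S}
  T[3,4] 'ba' = {B}
  T[0,2] 'abb' = {A,S}
  T[1,3] 'bbb' = ∅
  T[2,4] 'bba' = ∅
  T[0,3] 'abbb' = ∅
  T[1,4] 'bbba' = ∅
  T[0,4] 'abbba' = ∅

S ∉ T[0,4] ⇒ NO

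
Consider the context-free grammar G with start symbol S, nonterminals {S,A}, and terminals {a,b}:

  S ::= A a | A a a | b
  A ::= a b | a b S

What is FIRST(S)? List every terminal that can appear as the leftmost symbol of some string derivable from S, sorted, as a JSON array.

FIRST iteration:
iter 1:
  A via A→a b: +{a}
  S via S→A a: +{a}
  S via S→b: +{b}
  FIRST[S]={a,b}  FIRST[A]={a}
iter 2: done
  FIRST[S]={a,b}  FIRST[A]={a}

FIRST(S) = ["a", "b"]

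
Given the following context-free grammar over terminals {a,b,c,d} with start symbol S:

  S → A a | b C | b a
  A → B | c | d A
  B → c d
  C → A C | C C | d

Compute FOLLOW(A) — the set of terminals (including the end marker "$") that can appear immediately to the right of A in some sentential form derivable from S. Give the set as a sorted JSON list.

FIRST sets, iterate to fixpoint:
iter 1:
  A via A→c: +{c}
  A via A→d A: +{d}
  B via B→c d: +{c}
  C via C→A C: +{c,d}
  S via S→A a: +{c,d}
  S via S→b C: +{b}
  FIRST[S]={b,c,d}  FIRST[A]={c,d}  FIRST[B]={c}  FIRST[C]={c,d}
iter 2: — fixpoint
  FIRST[S]={b,c,d}  FIRST[A]={c,d}  FIRST[B]={c}  FIRST[C]={c,d}

Compute FOLLOW by fixpoint:
seed FOLLOW(S) with $
iter 1:
  C→A C: FOLLOW(A) ⊇ FIRST(C) = {c,d}; new: +{c,d}
  C→C C: FOLLOW(C) ⊇ FIRST(C) = {c,d}; new: +{c,d}
  S→A a: FOLLOW(A) ⊇ FIRST(a) = {a}; new: +{a}
  S→b C: FOLLOW(C) ⊇ FOLLOW(S) ⊇ {$}; new: +{$}
  FOLLOW[S]={$}  FOLLOW[A]={a,c,d}  FOLLOW[B]={}  FOLLOW[C]={$,c,d}
iter 2:
  A→B: FOLLOW(B) ⊇ FOLLOW(A) ⊇ {a,c,d}; new: +{a,c,d}
  FOLLOW[S]={$}  FOLLOW[A]={a,c,d}  FOLLOW[B]={a,c,d}  FOLLOW[C]={$,c,d}
iter 3: — fixpoint
  FOLLOW[S]={$}  FOLLOW[A]={a,c,d}  FOLLOW[B]={a,c,d}  FOLLOW[C]={$,c,d}

FOLLOW(A) = ["a", "c", "d"]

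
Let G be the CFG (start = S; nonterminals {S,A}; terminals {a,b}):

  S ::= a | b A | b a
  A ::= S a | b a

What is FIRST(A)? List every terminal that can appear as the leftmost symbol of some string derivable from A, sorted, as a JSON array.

FIRST iteration:
iter 1:
  A via A→b a: +{b}
  S via S→a: +{a}
  S via S→b A: +{b}
  FIRST(S)={a,b}  FIRST(A)={b}
iter 2:
  A via A→S a: +{a}
  FIRST(S)={a,b}  FIRST(A)={a,b}
iter 3: done
  FIRST(S)={a,b}  FIRST(A)={a,b}

FIRST(A) = ["a", "b"]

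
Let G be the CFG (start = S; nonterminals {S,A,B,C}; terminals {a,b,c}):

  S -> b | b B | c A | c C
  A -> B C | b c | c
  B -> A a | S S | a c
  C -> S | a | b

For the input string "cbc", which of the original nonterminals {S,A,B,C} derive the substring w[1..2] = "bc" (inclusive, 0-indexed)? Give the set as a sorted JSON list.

Convert to CNF:
  S -> T0 B | T1 A | T1 C | b
  A -> B C | T0 T1 | c
  B -> A T2 | S S | T2 T1
  C -> T0 B | T1 A | T1 C | a | b
  T0 -> b
  T1 -> c
  T2 -> a

CYK fill, restricted to cells inside w[1..2]:
  [1..1]={C,S,T0}  "b"  orig:{C,S}
  [2..2]={A,T1}  "c"  orig:{A}
  [1..2]={A}  "bc"

Original NTs in T[1,2] deriving "bc": ["A"]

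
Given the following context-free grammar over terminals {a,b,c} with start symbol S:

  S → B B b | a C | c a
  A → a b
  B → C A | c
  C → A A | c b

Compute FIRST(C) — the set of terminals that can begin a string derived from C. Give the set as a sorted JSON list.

FIRST iteration:
iter 1:
  A via A→a b: +{a}
  B via B→c: +{c}
  C via C→A A: +{a}
  C via C→c b: +{c}
  S via S→B B b: +{c}
  S via S→a C: +{a}
  FIRST(S)={a,c}  FIRST(A)={a}  FIRST(B)={c}  FIRST(C)={a,c}
iter 2:
  B via B→C A: +{a}
  FIRST(S)={a,c}  FIRST(A)={a}  FIRST(B)={a,c}  FIRST(C)={a,c}
iter 3: (no change)
  FIRST(S)={a,c}  FIRST(A)={a}  FIRST(B)={a,c}  FIRST(C)={a,c}

FIRST(C) = ["a", "c"]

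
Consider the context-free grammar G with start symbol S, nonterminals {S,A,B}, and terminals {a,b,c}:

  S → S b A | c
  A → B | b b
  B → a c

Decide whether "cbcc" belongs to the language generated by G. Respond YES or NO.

CNF form of G:
  S -> S X3 | c
  A -> T0 T1 | T2 T2
  B -> T0 T1
  T0 -> a
  T1 -> c
  T2 -> b
  X3 -> T2 A

CYK table (by increasing span):
  cell(0,0) c: {S,T1}  orig:{S}
  cell(1,1) b: {T2}  orig:{}
  cell(2,2) c: {S,T1}  orig:{S}
  cell(3,3) c: {S,T1}  orig:{S}
  cell(0,1) cb: ∅
  cell(1,2) bc: ∅
  cell(2,3) cc: ∅
  cell(0,2) cbc: ∅
  cell(1,3) bcc: ∅
  cell(0,3) cbcc: ∅

S ∉ T[0,3] ⇒ NO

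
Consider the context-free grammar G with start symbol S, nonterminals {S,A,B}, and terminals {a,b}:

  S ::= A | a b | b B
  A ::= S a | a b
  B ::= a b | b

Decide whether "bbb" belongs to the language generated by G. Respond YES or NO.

Convert to CNF:
  S -> S T0 | T0 T1 | T1 B
  A -> S T0 | T0 T1
  B -> T0 T1 | b
  T0 -> a
  T1 -> b

CYK table (by increasing span):
  cell(0,0) b: {B,T1}  orig:{B}
  cell(1,1) b: {B,T1}  orig:{B}
  cell(2,2) b: {B,T1}  orig:{B}
  cell(0,1) bb: {S}
  cell(1,2) bb: {S}
  cell(0,2) bbb: ∅

S ∉ T[0,2] ⇒ NO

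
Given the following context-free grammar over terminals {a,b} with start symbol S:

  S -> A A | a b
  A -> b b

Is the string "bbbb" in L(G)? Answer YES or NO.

CNF form of G:
  S -> A A | T1 T0
  A -> T0 T0
  T0 -> b
  T1 -> a

CYK fill:
  cell(0,0) b: {T0}  orig:{}
  cell(1,1) b: {T0}  orig:{}
  cell(2,2) b: {T0}  orig:{}
  cell(3,3) b: {T0}  orig:{}
  cell(0,1) bb: {A}
  cell(1,2) bb: {A}
  cell(2,3) bb: {A}
  cell(0,2) bbb: ∅
  cell(1,3) bbb: ∅
  cell(0,3) bbbb: {S}

S ∈ T[0,3] ⇒ YES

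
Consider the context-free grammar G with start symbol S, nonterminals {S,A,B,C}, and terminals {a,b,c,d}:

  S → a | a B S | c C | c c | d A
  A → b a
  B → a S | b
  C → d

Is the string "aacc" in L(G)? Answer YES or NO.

CNF form of G:
  S -> T1 X4 | T2 C | T2 T2 | T3 A | a
  A -> T0 T1
  B -> T1 S | b
  C -> d
  T0 -> b
  T1 -> a
  T2 -> c
  T3 -> d
  X4 -> B S

CYK table (by increasing span):
  T[0,0] 'a' = {S,T1}  orig:{S}
  T[1,1] 'a' = {S,T1}  orig:{S}
  T[2,2] 'c' = {T2}  orig:{}
  T[3,3] 'c' = {T2}  orig:{}
  T[0,1] 'aa' = {B}
  T[1,2] 'ac' = ∅
  T[2,3] 'cc' = {S}
  T[0,2] 'aac' = ∅
  T[1,3] 'acc' = {B}
  T[0,3] 'aacc' = {X4}  orig:{}

S ∉ T[0,3] ⇒ NO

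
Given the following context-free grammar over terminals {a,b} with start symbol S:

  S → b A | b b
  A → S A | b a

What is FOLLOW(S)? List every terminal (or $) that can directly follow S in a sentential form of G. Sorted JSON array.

FIRST sets, iterate to fixpoint:
iter 1:
  A via A→b a: +{b}
  S via S→b A: +{b}
  S: {b}  A: {b}
iter 2: — fixpoint
  S: {b}  A: {b}

FOLLOW sets:
initialize: $ ∈ FOLLOW(S)
iter 1:
  A→S A: FOLLOW(S) ⊇ FIRST(A) = {b}; new: +{b}
  S→b A: FOLLOW(A) ⊇ FOLLOW(S) ⊇ {$,b}; new: +{$,b}
  FOLLOW[S]={$,b}  FOLLOW[A]={$,b}
iter 2: done
  FOLLOW[S]={$,b}  FOLLOW[A]={$,b}

FOLLOW(S) = ["$", "b"]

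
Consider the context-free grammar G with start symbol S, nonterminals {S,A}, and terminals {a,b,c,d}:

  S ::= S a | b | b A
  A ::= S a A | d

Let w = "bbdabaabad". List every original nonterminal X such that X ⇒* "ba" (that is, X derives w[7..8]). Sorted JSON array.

CNF form of G:
  S -> S T0 | T1 A | b
  A -> S X2 | d
  T0 -> a
  T1 -> b
  X2 -> T0 A

Fill CYK table bottom-up, restricted to cells inside w[7..8]:
  [7..7]={S,T1}  "b"  orig:{S}
  [8..8]={T0}  "a"  orig:{}
  [7..8]={S}  "ba"

Original NTs in T[7,8] deriving "ba": ["S"]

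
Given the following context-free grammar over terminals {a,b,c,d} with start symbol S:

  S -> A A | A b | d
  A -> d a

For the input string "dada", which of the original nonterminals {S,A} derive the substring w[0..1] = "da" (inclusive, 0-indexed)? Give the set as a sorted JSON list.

CNF form of G:
  S -> A A | A T2 | d
  A -> T0 T1
  T0 -> d
  T1 -> a
  T2 -> b

CYK table (by increasing span) — only the sub-triangle for w[0..1]:
  cell(0,0) d: {S,T0}  orig:{S}
  cell(1,1) a: {T1}  orig:{}
  cell(0,1) da: {A}

Original NTs in T[0,1] deriving "da": ["A"]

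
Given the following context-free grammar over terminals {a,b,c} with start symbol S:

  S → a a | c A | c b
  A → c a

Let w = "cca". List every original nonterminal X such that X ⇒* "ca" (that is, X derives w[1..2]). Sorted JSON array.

CNF form of G:
  S -> T0 A | T0 T2 | T1 T1
  A -> T0 T1
  T0 -> c
  T1 -> a
  T2 -> b

CYK fill — only the sub-triangle for w[1..2]:
  [1..1]={T0}  "c"  orig:{}
  [2..2]={T1}  "a"  orig:{}
  [1..2]={A}  "ca"

Original NTs in T[1,2] deriving "ca": ["A"]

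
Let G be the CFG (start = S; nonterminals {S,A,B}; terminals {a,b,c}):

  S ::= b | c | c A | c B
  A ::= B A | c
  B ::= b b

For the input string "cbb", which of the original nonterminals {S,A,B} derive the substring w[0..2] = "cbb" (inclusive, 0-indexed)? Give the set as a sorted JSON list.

Convert to CNF:
  S -> T1 A | T1 B | b | c
  A -> B A | c
  B -> T0 T0
  T0 -> b
  T1 -> c

CYK fill, restricted to cells inside w[0..2]:
  T[0,0] 'c' = {A,S,T1}  orig:{A,S}
  T[1,1] 'b' = {S,T0}  orig:{S}
  T[2,2] 'b' = {S,T0}  orig:{S}
  T[0,1] 'cb' = ∅
  T[1,2] 'bb' = {B}
  T[0,2] 'cbb' = {S}

Original NTs in T[0,2] deriving "cbb": ["S"]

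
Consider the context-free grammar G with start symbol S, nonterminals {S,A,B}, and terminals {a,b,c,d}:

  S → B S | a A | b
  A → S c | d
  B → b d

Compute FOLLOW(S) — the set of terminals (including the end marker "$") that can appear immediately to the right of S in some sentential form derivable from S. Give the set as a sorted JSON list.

Compute FIRST by fixpoint:
round 1:
  A via A→d: +{d}
  B via B→b d: +{b}
  S via S→B S: +{b}
  S via S→a A: +{a}
  FIRST[S]={a,b}  FIRST[A]={d}  FIRST[B]={b}
round 2:
  A via A→S c: +{a,b}
  FIRST[S]={a,b}  FIRST[A]={a,b,d}  FIRST[B]={b}
round 3: — fixpoint
  FIRST[S]={a,b}  FIRST[A]={a,b,d}  FIRST[B]={b}

FOLLOW sets:
FOLLOW(S) := {$}
round 1:
  A→S c: FOLLOW(S) ⊇ FIRST(c) = {c}; new: +{c}
  S→B S: FOLLOW(B) ⊇ FIRST(S) = {a,b}; new: +{a,b}
  S→a A: FOLLOW(A) ⊇ FOLLOW(S) ⊇ {$,c}; new: +{$,c}
  FOLLOW[S]={$,c}  FOLLOW[A]={$,c}  FOLLOW[B]={a,b}
round 2: done
  FOLLOW[S]={$,c}  FOLLOW[A]={$,c}  FOLLOW[B]={a,b}

FOLLOW(S) = ["$", "c"]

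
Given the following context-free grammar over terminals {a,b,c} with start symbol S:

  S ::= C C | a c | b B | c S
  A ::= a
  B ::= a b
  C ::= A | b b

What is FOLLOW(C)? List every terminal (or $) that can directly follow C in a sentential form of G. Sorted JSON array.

FIRST sets, iterate to fixpoint:
[1]
  A via A→a: +{a}
  B via B→a b: +{a}
  C via C→A: +{a}
  C via C→b b: +{b}
  S via S→C C: +{a,b}
  S via S→c S: +{c}
  S: {a,b,c}  A: {a}  B: {a}  C: {a,b}
[2] done
  S: {a,b,c}  A: {a}  B: {a}  C: {a,b}

FOLLOW sets:
seed FOLLOW(S) with $
pass 1:
  S→C C: FOLLOW(C) ⊇ FIRST(C) = {a,b}; new: +{a,b}
  S→C C: FOLLOW(C) ⊇ FOLLOW(S) ⊇ {$}; new: +{$}
  S→b B: FOLLOW(B) ⊇ FOLLOW(S) ⊇ {$}; new: +{$}
  S: {$}  A: {}  B: {$}  C: {$,a,b}
pass 2:
  C→A: FOLLOW(A) ⊇ FOLLOW(C) ⊇ {$,a,b}; new: +{$,a,b}
  S: {$}  A: {$,a,b}  B: {$}  C: {$,a,b}
pass 3: — fixpoint
  S: {$}  A: {$,a,b}  B: {$}  C: {$,a,b}

FOLLOW(C) = ["$", "a", "b"]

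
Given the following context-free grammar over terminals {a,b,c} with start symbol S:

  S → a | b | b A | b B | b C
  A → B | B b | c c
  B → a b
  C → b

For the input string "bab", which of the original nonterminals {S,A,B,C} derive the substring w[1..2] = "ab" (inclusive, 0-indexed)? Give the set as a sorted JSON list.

Convert to CNF:
  S -> T0 A | T0 B | T0 C | a | b
  A -> B T0 | T1 T0 | T2 T2
  B -> T1 T0
  C -> b
  T0 -> b
  T1 -> a
  T2 -> c

CYK table (by increasing span) (cells [i..j] with 1 ≤ i ≤ j ≤ 2 only):
  [1..1]={S,T1}  "a"  orig:{S}
  [2..2]={C,S,T0}  "b"  orig:{C,S}
  [1..2]={A,B}  "ab"

Original NTs in T[1,2] deriving "ab": ["A", "B"]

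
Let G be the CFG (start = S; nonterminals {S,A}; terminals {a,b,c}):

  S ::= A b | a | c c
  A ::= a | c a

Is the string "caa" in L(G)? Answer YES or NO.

CNF form of G:
  S -> A T2 | T0 T0 | a
  A -> T0 T1 | a
  T0 -> c
  T1 -> a
  T2 -> b

CYK table (by increasing span):
  T[0,0] 'c' = {T0}  orig:{}
  T[1,1] 'a' = {A,S,T1}  orig:{A,S}
  T[2,2] 'a' = {A,S,T1}  orig:{A,S}
  T[0,1] 'ca' = {A}
  T[1,2] 'aa' = ∅
  T[0,2] 'caa' = ∅

S ∉ T[0,2] ⇒ NO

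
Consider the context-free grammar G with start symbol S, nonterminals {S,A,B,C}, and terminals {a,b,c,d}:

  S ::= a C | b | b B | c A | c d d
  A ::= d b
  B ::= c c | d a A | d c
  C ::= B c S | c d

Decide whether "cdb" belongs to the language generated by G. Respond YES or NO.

CNF form of G:
  S -> T1 B | T2 A | T2 X6 | T3 C | b
  A -> T0 T1
  B -> T0 T2 | T0 X4 | T2 T2
  C -> B X5 | T2 T0
  T0 -> d
  T1 -> b
  T2 -> c
  T3 -> a
  X4 -> T3 A
  X5 -> T2 S
  X6 -> T0 T0

CYK table (by increasing span):
  cell(0,0) c: {T2}  orig:{}
  cell(1,1) d: {T0}  orig:{}
  cell(2,2) b: {S,T1}  orig:{S}
  cell(0,1) cd: {C}
  cell(1,2) db: {A}
  cell(0,2) cdb: {S}

S ∈ T[0,2] ⇒ YES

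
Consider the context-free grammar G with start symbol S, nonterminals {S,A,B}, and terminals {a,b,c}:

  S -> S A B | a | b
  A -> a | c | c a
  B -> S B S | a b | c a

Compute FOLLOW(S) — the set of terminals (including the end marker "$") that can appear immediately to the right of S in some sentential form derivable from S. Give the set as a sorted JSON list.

Compute FIRST by fixpoint:
[1]
  A via A→a: +{a}
  A via A→c: +{c}
  B via B→a b: +{a}
  B via B→c a: +{c}
  S via S→a: +{a}
  S via S→b: +{b}
  S: {a,b}  A: {a,c}  B: {a,c}
[2]
  B via B→S B S: +{b}
  S: {a,b}  A: {a,c}  B: {a,b,c}
[3] (no change)
  S: {a,b}  A: {a,c}  B: {a,b,c}

FOLLOW sets:
initialize: $ ∈ FOLLOW(S)
iter 1:
  B→S B S: FOLLOW(S) ⊇ FIRST(B) = {a,b,c}; new: +{a,b,c}
  B→S B S: FOLLOW(B) ⊇ FIRST(S) = {a,b}; new: +{a,b}
  S→S A B: FOLLOW(A) ⊇ FIRST(B) = {a,b,c}; new: +{a,b,c}
  S→S A B: FOLLOW(B) ⊇ FOLLOW(S) ⊇ {$,a,b,c}; new: +{$,c}
  S: {$,a,b,c}  A: {a,b,c}  B: {$,a,b,c}
iter 2: done
  S: {$,a,b,c}  A: {a,b,c}  B: {$,a,b,c}

FOLLOW(S) = ["$", "a", "b", "c"]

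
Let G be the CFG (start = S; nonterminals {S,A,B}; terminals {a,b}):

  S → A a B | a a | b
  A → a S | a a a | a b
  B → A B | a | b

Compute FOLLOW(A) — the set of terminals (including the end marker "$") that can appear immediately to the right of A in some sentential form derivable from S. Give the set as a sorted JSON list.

Compute FIRST by fixpoint:
pass 1:
  A via A→a S: +{a}
  B via B→A B: +{a}
  B via B→b: +{b}
  S via S→A a B: +{a}
  S via S→b: +{b}
  FIRST(S)={a,b}  FIRST(A)={a}  FIRST(B)={a,b}
pass 2: (no change)
  FIRST(S)={a,b}  FIRST(A)={a}  FIRST(B)={a,b}

FOLLOW iteration:
FOLLOW(S) := {$}
iter 1:
  B→A B: FOLLOW(A) ⊇ FIRST(B) = {a,b}; new: +{a,b}
  S→A a B: FOLLOW(B) ⊇ FOLLOW(S) ⊇ {$}; new: +{$}
  FOLLOW[S]={$}  FOLLOW[A]={a,b}  FOLLOW[B]={$}
iter 2:
  A→a S: FOLLOW(S) ⊇ FOLLOW(A) ⊇ {a,b}; new: +{a,b}
  S→A a B: FOLLOW(B) ⊇ FOLLOW(S) ⊇ {$,a,b}; new: +{a,b}
  FOLLOW[S]={$,a,b}  FOLLOW[A]={a,b}  FOLLOW[B]={$,a,b}
iter 3: (no change)
  FOLLOW[S]={$,a,b}  FOLLOW[A]={a,b}  FOLLOW[B]={$,a,b}

FOLLOW(A) = ["a", "b"]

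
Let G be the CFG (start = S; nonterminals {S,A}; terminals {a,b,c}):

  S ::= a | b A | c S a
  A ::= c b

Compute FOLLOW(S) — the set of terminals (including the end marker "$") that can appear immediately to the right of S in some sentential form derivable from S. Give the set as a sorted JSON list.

Compute FIRST by fixpoint:
pass 1:
  A via A→c b: +{c}
  S via S→a: +{a}
  S via S→b A: +{b}
  S via S→c S a: +{c}
  FIRST(S)={a,b,c}  FIRST(A)={c}
pass 2: done
  FIRST(S)={a,b,c}  FIRST(A)={c}

FOLLOW sets:
seed FOLLOW(S) with $
[1]
  S→b A: FOLLOW(A) ⊇ FOLLOW(S) ⊇ {$}; new: +{$}
  S→c S a: FOLLOW(S) ⊇ FIRST(a) = {a}; new: +{a}
  FOLLOW(S)={$,a}  FOLLOW(A)={$}
[2]
  S→b A: FOLLOW(A) ⊇ FOLLOW(S) ⊇ {$,a}; new: +{a}
  FOLLOW(S)={$,a}  FOLLOW(A)={$,a}
[3] — fixpoint
  FOLLOW(S)={$,a}  FOLLOW(A)={$,a}

FOLLOW(S) = ["$", "a"]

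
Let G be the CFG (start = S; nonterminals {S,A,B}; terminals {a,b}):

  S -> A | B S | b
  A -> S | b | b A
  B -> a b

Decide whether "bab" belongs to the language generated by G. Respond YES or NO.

Convert to CNF:
  S -> B S | T0 A | b
  A -> B S | T0 A | b
  B -> T1 T0
  T0 -> b
  T1 -> a

CYK table (by increasing span):
  cell(0,0) b: {A,S,T0}  orig:{A,S}
  cell(1,1) a: {T1}  orig:{}
  cell(2,2) b: {A,S,T0}  orig:{A,S}
  cell(0,1) ba: ∅
  cell(1,2) ab: {B}
  cell(0,2) bab: ∅

S ∉ T[0,2] ⇒ NO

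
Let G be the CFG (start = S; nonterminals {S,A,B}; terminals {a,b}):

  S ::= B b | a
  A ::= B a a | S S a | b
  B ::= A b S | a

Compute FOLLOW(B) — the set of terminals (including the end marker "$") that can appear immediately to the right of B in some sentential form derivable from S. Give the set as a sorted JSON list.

FIRST sets, iterate to fixpoint:
iter 1:
  A via A→b: +{b}
  B via B→A b S: +{b}
  B via B→a: +{a}
  S via S→B b: +{a,b}
  S: {a,b}  A: {b}  B: {a,b}
iter 2:
  A via A→B a a: +{a}
  S: {a,b}  A: {a,b}  B: {a,b}
iter 3: done
  S: {a,b}  A: {a,b}  B: {a,b}

Compute FOLLOW by fixpoint:
seed FOLLOW(S) with $
round 1:
  A→B a a: FOLLOW(B) ⊇ FIRST(a) = {a}; new: +{a}
  A→S S a: FOLLOW(S) ⊇ FIRST(S) = {a,b}; new: +{a,b}
  B→A b S: FOLLOW(A) ⊇ FIRST(b) = {b}; new: +{b}
  S→B b: FOLLOW(B) ⊇ FIRST(b) = {b}; new: +{b}
  FOLLOW(S)={$,a,b}  FOLLOW(A)={b}  FOLLOW(B)={a,b}
round 2: — fixpoint
  FOLLOW(S)={$,a,b}  FOLLOW(A)={b}  FOLLOW(B)={a,b}

FOLLOW(B) = ["a", "b"]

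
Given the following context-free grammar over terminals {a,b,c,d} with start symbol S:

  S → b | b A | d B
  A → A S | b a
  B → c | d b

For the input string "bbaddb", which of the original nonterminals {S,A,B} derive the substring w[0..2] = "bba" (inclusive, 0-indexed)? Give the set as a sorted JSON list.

Convert to CNF:
  S -> T0 A | T2 B | b
  A -> A S | T0 T1
  B -> T2 T0 | c
  T0 -> b
  T1 -> a
  T2 -> d

CYK fill (cells [i..j] with 0 ≤ i ≤ j ≤ 2 only):
  T[0,0] 'b' = {S,T0}  orig:{S}
  T[1,1] 'b' = {S,T0}  orig:{S}
  T[2,2] 'a' = {T1}  orig:{}
  T[0,1] 'bb' = ∅
  T[1,2] 'ba' = {A}
  T[0,2] 'bba' = {S}

Original NTs in T[0,2] deriving "bba": ["S"]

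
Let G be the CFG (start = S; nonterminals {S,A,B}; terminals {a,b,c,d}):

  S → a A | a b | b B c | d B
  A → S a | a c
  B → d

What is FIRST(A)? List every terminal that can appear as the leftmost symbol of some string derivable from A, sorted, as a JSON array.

Compute FIRST by fixpoint:
[1]
  A via A→a c: +{a}
  B via B→d: +{d}
  S via S→a A: +{a}
  S via S→b B c: +{b}
  S via S→d B: +{d}
  FIRST[S]={a,b,d}  FIRST[A]={a}  FIRST[B]={d}
[2]
  A via A→S a: +{b,d}
  FIRST[S]={a,b,d}  FIRST[A]={a,b,d}  FIRST[B]={d}
[3] (stable)
  FIRST[S]={a,b,d}  FIRST[A]={a,b,d}  FIRST[B]={d}

FIRST(A) = ["a", "b", "d"]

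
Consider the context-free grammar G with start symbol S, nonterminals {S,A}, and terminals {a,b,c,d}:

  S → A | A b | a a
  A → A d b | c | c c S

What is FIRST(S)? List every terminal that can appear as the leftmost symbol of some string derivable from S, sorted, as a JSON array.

FIRST sets, iterate to fixpoint:
[1]
  A via A→c: +{c}
  S via S→A: +{c}
  S via S→a a: +{a}
  S: {a,c}  A: {c}
[2] (no change)
  S: {a,c}  A: {c}

FIRST(S) = ["a", "c"]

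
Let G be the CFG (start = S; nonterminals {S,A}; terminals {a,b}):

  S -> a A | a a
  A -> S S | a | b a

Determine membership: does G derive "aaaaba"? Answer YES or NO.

Convert to CNF:
  S -> T1 A | T1 T1
  A -> S S | T0 T1 | a
  T0 -> b
  T1 -> a

Fill CYK table bottom-up:
  cell(0,0) a: {A,T1}  orig:{A}
  cell(1,1) a: {A,T1}  orig:{A}
  cell(2,2) a: {A,T1}  orig:{A}
  cell(3,3) a: {A,T1}  orig:{A}
  cell(4,4) b: {T0}  orig:{}
  cell(5,5) a: {A,T1}  orig:{A}
  cell(0,1) aa: {S}
  cell(1,2) aa: {S}
  cell(2,3) aa: {S}
  cell(3,4) ab: ∅
  cell(4,5) ba: {A}
  cell(0,2) aaa: ∅
  cell(1,3) aaa: ∅
  cell(2,4) aab: ∅
  cell(3,5) aba: {S}
  cell(0,3) aaaa: {A}
  cell(1,4) aaab: ∅
  cell(2,5) aaba: ∅
  cell(0,4) aaaab: ∅
  cell(1,5) aaaba: {A}
  cell(0,5) aaaaba: {S}

S ∈ T[0,5] ⇒ YES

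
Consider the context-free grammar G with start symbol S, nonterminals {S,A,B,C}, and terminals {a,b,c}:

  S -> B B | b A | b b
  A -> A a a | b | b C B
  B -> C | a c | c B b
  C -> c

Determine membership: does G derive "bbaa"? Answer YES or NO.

Convert to CNF:
  S -> B B | T1 A | T1 T1
  A -> A X3 | T1 X4 | b
  B -> T0 T2 | T2 X5 | c
  C -> c
  T0 -> a
  T1 -> b
  T2 -> c
  X3 -> T0 T0
  X4 -> C B
  X5 -> B T1

Fill CYK table bottom-up:
  T[0,0] 'b' = {A,T1}  orig:{A}
  T[1,1] 'b' = {A,T1}  orig:{A}
  T[2,2] 'a' = {T0}  orig:{}
  T[3,3] 'a' = {T0}  orig:{}
  T[0,1] 'bb' = {S}
  T[1,2] 'ba' = ∅
  T[2,3] 'aa' = {X3}  orig:{}
  T[0,2] 'bba' = ∅
  T[1,3] 'baa' = {A}
  T[0,3] 'bbaa' = {S}

S ∈ T[0,3] ⇒ YES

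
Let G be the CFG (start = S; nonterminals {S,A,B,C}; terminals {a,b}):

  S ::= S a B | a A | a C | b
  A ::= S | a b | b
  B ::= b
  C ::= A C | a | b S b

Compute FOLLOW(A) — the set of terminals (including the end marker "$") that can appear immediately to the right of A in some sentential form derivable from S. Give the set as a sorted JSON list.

FIRST sets, iterate to fixpoint:
round 1:
  A via A→a b: +{a}
  A via A→b: +{b}
  B via B→b: +{b}
  C via C→A C: +{a,b}
  S via S→a A: +{a}
  S via S→b: +{b}
  FIRST(S)={a,b}  FIRST(A)={a,b}  FIRST(B)={b}  FIRST(C)={a,b}
round 2: (stable)
  FIRST(S)={a,b}  FIRST(A)={a,b}  FIRST(B)={b}  FIRST(C)={a,b}

FOLLOW sets:
initialize: $ ∈ FOLLOW(S)
pass 1:
  C→A C: FOLLOW(A) ⊇ FIRST(C) = {a,b}; new: +{a,b}
  C→b S b: FOLLOW(S) ⊇ FIRST(b) = {b}; new: +{b}
  S→S a B: FOLLOW(S) ⊇ FIRST(a) = {a}; new: +{a}
  S→S a B: FOLLOW(B) ⊇ FOLLOW(S) ⊇ {$,a,b}; new: +{$,a,b}
  S→a A: FOLLOW(A) ⊇ FOLLOW(S) ⊇ {$,a,b}; new: +{$}
  S→a C: FOLLOW(C) ⊇ FOLLOW(S) ⊇ {$,a,b}; new: +{$,a,b}
  S: {$,a,b}  A: {$,a,b}  B: {$,a,b}  C: {$,a,b}
pass 2: (no change)
  S: {$,a,b}  A: {$,a,b}  B: {$,a,b}  C: {$,a,b}

FOLLOW(A) = ["$", "a", "b"]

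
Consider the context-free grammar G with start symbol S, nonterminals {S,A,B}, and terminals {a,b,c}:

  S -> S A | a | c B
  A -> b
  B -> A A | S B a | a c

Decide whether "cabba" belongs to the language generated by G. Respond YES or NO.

CNF form of G:
  S -> S A | T1 B | a
  A -> b
  B -> A A | S X2 | T0 T1
  T0 -> a
  T1 -> c
  X2 -> B T0

Fill CYK table bottom-up:
  cell(0,0) c: {T1}  orig:{}
  cell(1,1) a: {S,T0}  orig:{S}
  cell(2,2) b: {A}
  cell(3,3) b: {A}
  cell(4,4) a: {S,T0}  orig:{S}
  cell(0,1) ca: ∅
  cell(1,2) ab: {S}
  cell(2,3) bb: {B}
  cell(3,4) ba: ∅
  cell(0,2) cab: ∅
  cell(1,3) abb: {S}
  cell(2,4) bba: {X2}  orig:{}
  cell(0,3) cabb: ∅
  cell(1,4) abba: {B}
  cell(0,4) cabba: {S}

S ∈ T[0,4] ⇒ YES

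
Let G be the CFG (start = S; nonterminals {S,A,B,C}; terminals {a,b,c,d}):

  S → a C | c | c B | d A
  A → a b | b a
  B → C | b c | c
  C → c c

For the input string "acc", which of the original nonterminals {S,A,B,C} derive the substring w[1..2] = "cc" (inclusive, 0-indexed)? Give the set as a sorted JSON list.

Convert to CNF:
  S -> T0 C | T2 B | T3 A | c
  A -> T0 T1 | T1 T0
  B -> T1 T2 | T2 T2 | c
  C -> T2 T2
  T0 -> a
  T1 -> b
  T2 -> c
  T3 -> d

CYK table (by increasing span) — only the sub-triangle for w[1..2]:
  [1..1]={B,S,T2}  "c"  orig:{B,S}
  [2..2]={B,S,T2}  "c"  orig:{B,S}
  [1..2]={B,C,S}  "cc"

Original NTs in T[1,2] deriving "cc": ["B", "C", "S"]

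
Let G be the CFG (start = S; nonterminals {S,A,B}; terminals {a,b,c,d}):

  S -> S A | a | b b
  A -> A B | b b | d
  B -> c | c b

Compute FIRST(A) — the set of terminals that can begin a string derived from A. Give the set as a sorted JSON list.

FIRST iteration:
iter 1:
  A via A→b b: +{b}
  A via A→d: +{d}
  B via B→c: +{c}
  S via S→a: +{a}
  S via S→b b: +{b}
  S: {a,b}  A: {b,d}  B: {c}
iter 2: — fixpoint
  S: {a,b}  A: {b,d}  B: {c}

FIRST(A) = ["b", "d"]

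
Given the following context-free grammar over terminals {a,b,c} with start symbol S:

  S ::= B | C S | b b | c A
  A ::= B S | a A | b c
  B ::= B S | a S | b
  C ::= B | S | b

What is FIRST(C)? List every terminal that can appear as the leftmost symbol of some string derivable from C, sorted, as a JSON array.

FIRST sets, iterate to fixpoint:
pass 1:
  A via A→a A: +{a}
  A via A→b c: +{b}
  B via B→a S: +{a}
  B via B→b: +{b}
  C via C→B: +{a,b}
  S via S→B: +{a,b}
  S via S→c A: +{c}
  S: {a,b,c}  A: {a,b}  B: {a,b}  C: {a,b}
pass 2:
  C via C→S: +{c}
  S: {a,b,c}  A: {a,b}  B: {a,b}  C: {a,b,c}
pass 3: — fixpoint
  S: {a,b,c}  A: {a,b}  B: {a,b}  C: {a,b,c}

FIRST(C) = ["a", "b", "c"]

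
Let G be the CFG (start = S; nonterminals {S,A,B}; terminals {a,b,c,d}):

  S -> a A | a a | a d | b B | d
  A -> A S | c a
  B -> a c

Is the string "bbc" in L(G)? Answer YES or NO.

CNF form of G:
  S -> T1 A | T1 T1 | T1 T2 | T3 B | d
  A -> A S | T0 T1
  B -> T1 T0
  T0 -> c
  T1 -> a
  T2 -> d
  T3 -> b

CYK table (by increasing span):
  [0..0]={T3}  "b"  orig:{}
  [1..1]={T3}  "b"  orig:{}
  [2..2]={T0}  "c"  orig:{}
  [0..1]=∅  "bb"
  [1..2]=∅  "bc"
  [0..2]=∅  "bbc"

S ∉ T[0,2] ⇒ NO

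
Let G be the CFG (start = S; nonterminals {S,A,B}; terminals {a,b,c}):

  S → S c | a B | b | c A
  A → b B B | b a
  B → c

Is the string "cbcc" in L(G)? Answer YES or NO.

CNF form of G:
  S -> S T2 | T1 B | T2 A | b
  A -> T0 T1 | T0 X3
  B -> c
  T0 -> b
  T1 -> a
  T2 -> c
  X3 -> B B

Fill CYK table bottom-up:
  [0..0]={B,T2}  "c"  orig:{B}
  [1..1]={S,T0}  "b"  orig:{S}
  [2..2]={B,T2}  "c"  orig:{B}
  [3..3]={B,T2}  "c"  orig:{B}
  [0..1]=∅  "cb"
  [1..2]={S}  "bc"
  [2..3]={X3}  "cc"  orig:{}
  [0..2]=∅  "cbc"
  [1..3]={A,S}  "bcc"
  [0..3]={S}  "cbcc"

S ∈ T[0,3] ⇒ YES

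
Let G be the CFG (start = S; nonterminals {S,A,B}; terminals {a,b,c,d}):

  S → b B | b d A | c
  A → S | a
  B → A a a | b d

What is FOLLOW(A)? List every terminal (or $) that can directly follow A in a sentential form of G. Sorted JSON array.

FIRST sets, iterate to fixpoint:
iter 1:
  A via A→a: +{a}
  B via B→A a a: +{a}
  B via B→b d: +{b}
  S via S→b B: +{b}
  S via S→c: +{c}
  S: {b,c}  A: {a}  B: {a,b}
iter 2:
  A via A→S: +{b,c}
  B via B→A a a: +{c}
  S: {b,c}  A: {a,b,c}  B: {a,b,c}
iter 3: (no change)
  S: {b,c}  A: {a,b,c}  B: {a,b,c}

FOLLOW iteration:
seed FOLLOW(S) with $
iter 1:
  B→A a a: FOLLOW(A) ⊇ FIRST(a) = {a}; new: +{a}
  S→b B: FOLLOW(B) ⊇ FOLLOW(S) ⊇ {$}; new: +{$}
  S→b d A: FOLLOW(A) ⊇ FOLLOW(S) ⊇ {$}; new: +{$}
  FOLLOW(S)={$}  FOLLOW(A)={$,a}  FOLLOW(B)={$}
iter 2:
  A→S: FOLLOW(S) ⊇ FOLLOW(A) ⊇ {$,a}; new: +{a}
  S→b B: FOLLOW(B) ⊇ FOLLOW(S) ⊇ {$,a}; new: +{a}
  FOLLOW(S)={$,a}  FOLLOW(A)={$,a}  FOLLOW(B)={$,a}
iter 3: done
  FOLLOW(S)={$,a}  FOLLOW(A)={$,a}  FOLLOW(B)={$,a}

FOLLOW(A) = ["$", "a"]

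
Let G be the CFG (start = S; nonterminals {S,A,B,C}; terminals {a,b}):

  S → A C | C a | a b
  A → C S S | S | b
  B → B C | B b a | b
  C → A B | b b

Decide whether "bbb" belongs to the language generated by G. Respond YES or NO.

CNF form of G:
  S -> A C | C T0 | T0 T1
  A -> A C | C T0 | C X2 | T0 T1 | b
  B -> B C | B X3 | b
  C -> A B | T1 T1
  T0 -> a
  T1 -> b
  X2 -> S S
  X3 -> T1 T0

CYK table (by increasing span):
  [0..0]={A,B,T1}  "b"  orig:{A,B}
  [1..1]={A,B,T1}  "b"  orig:{A,B}
  [2..2]={A,B,T1}  "b"  orig:{A,B}
  [0..1]={C}  "bb"
  [1..2]={C}  "bb"
  [0..2]={A,B,S}  "bbb"

S ∈ T[0,2] ⇒ YES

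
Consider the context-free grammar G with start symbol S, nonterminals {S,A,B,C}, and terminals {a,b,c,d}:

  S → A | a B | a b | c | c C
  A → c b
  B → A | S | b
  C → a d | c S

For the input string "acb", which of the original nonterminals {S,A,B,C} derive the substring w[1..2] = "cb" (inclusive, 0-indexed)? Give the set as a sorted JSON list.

CNF form of G:
  S -> T0 C | T0 T1 | T2 B | T2 T1 | c
  A -> T0 T1
  B -> T0 C | T0 T1 | T2 B | T2 T1 | b | c
  C -> T0 S | T2 T3
  T0 -> c
  T1 -> b
  T2 -> a
  T3 -> d

Fill CYK table bottom-up — only the sub-triangle for w[1..2]:
  [1..1]={B,S,T0}  "c"  orig:{B,S}
  [2..2]={B,T1}  "b"  orig:{B}
  [1..2]={A,B,S}  "cb"

Original NTs in T[1,2] deriving "cb": ["A", "B", "S"]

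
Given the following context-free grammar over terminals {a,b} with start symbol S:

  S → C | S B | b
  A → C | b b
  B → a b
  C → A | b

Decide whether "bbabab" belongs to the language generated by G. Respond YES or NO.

Convert to CNF:
  S -> S B | T0 T0 | b
  A -> T0 T0 | b
  B -> T1 T0
  C -> T0 T0 | b
  T0 -> b
  T1 -> a

CYK fill:
  cell(0,0) b: {A,C,S,T0}  orig:{A,C,S}
  cell(1,1) b: {A,C,S,T0}  orig:{A,C,S}
  cell(2,2) a: {T1}  orig:{}
  cell(3,3) b: {A,C,S,T0}  orig:{A,C,S}
  cell(4,4) a: {T1}  orig:{}
  cell(5,5) b: {A,C,S,T0}  orig:{A,C,S}
  cell(0,1) bb: {A,C,S}
  cell(1,2) ba: ∅
  cell(2,3) ab: {B}
  cell(3,4) ba: ∅
  cell(4,5) ab: {B}
  cell(0,2) bba: ∅
  cell(1,3) bab: {S}
  cell(2,4) aba: ∅
  cell(3,5) bab: {S}
  cell(0,3) bbab: {S}
  cell(1,4) baba: ∅
  cell(2,5) abab: ∅
  cell(0,4) bbaba: ∅
  cell(1,5) babab: {S}
  cell(0,5) bbabab: {S}

S ∈ T[0,5] ⇒ YES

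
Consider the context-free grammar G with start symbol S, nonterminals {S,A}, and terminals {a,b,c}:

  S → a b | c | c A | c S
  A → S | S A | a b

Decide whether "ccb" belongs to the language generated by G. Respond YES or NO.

CNF form of G:
  S -> T0 T1 | T2 A | T2 S | c
  A -> S A | T0 T1 | T2 A | T2 S | c
  T0 -> a
  T1 -> b
  T2 -> c

CYK fill:
  [0..0]={A,S,T2}  "c"  orig:{A,S}
  [1..1]={A,S,T2}  "c"  orig:{A,S}
  [2..2]={T1}  "b"  orig:{}
  [0..1]={A,S}  "cc"
  [1..2]=∅  "cb"
  [0..2]=∅  "ccb"

S ∉ T[0,2] ⇒ NO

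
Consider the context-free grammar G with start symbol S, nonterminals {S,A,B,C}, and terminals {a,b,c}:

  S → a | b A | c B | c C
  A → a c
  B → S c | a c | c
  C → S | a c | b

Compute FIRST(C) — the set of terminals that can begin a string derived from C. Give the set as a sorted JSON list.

Compute FIRST by fixpoint:
iter 1:
  A via A→a c: +{a}
  B via B→a c: +{a}
  B via B→c: +{c}
  C via C→a c: +{a}
  C via C→b: +{b}
  S via S→a: +{a}
  S via S→b A: +{b}
  S via S→c B: +{c}
  S: {a,b,c}  A: {a}  B: {a,c}  C: {a,b}
iter 2:
  B via B→S c: +{b}
  C via C→S: +{c}
  S: {a,b,c}  A: {a}  B: {a,b,c}  C: {a,b,c}
iter 3: done
  S: {a,b,c}  A: {a}  B: {a,b,c}  C: {a,b,c}

FIRST(C) = ["a", "b", "c"]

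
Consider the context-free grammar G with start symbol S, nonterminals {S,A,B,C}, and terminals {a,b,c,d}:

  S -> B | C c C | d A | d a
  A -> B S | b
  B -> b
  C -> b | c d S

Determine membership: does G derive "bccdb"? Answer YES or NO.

Convert to CNF:
  S -> C X4 | T1 A | T1 T2 | b
  A -> B S | b
  B -> b
  C -> T0 X3 | b
  T0 -> c
  T1 -> d
  T2 -> a
  X3 -> T1 S
  X4 -> T0 C

CYK fill:
  T[0,0] 'b' = {A,B,C,S}
  T[1,1] 'c' = {T0}  orig:{}
  T[2,2] 'c' = {T0}  orig:{}
  T[3,3] 'd' = {T1}  orig:{}
  T[4,4] 'b' = {A,B,C,S}
  T[0,1] 'bc' = ∅
  T[1,2] 'cc' = ∅
  T[2,3] 'cd' = ∅
  T[3,4] 'db' = {S,X3}  orig:{S}
  T[0,2] 'bcc' = ∅
  T[1,3] 'ccd' = ∅
  T[2,4] 'cdb' = {C}
  T[0,3] 'bccd' = ∅
  T[1,4] 'ccdb' = {X4}  orig:{}
  T[0,4] 'bccdb' = {S}

S ∈ T[0,4] ⇒ YES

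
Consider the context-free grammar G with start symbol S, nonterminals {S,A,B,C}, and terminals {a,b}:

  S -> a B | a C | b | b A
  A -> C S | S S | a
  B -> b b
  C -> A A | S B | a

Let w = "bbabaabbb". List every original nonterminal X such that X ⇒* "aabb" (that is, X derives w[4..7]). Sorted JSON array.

CNF form of G:
  S -> T0 A | T1 B | T1 C | b
  A -> C S | S S | a
  B -> T0 T0
  C -> A A | S B | a
  T0 -> b
  T1 -> a

CYK fill (cells [i..j] with 4 ≤ i ≤ j ≤ 7 only):
  [4..4]={A,C,T1}  "a"  orig:{A,C}
  [5..5]={A,C,T1}  "a"  orig:{A,C}
  [6..6]={S,T0}  "b"  orig:{S}
  [7..7]={S,T0}  "b"  orig:{S}
  [4..5]={C,S}  "aa"
  [5..6]={A}  "ab"
  [6..7]={A,B}  "bb"
  [4..6]={A,C}  "aab"
  [5..7]={C,S}  "abb"
  [4..7]={A,C,S}  "aabb"

Original NTs in T[4,7] deriving "aabb": ["A", "C", "S"]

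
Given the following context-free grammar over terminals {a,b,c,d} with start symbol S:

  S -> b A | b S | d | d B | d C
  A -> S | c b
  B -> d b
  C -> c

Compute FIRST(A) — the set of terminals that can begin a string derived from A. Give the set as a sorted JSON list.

FIRST sets, iterate to fixpoint:
[1]
  A via A→c b: +{c}
  B via B→d b: +{d}
  C via C→c: +{c}
  S via S→b A: +{b}
  S via S→d: +{d}
  FIRST(S)={b,d}  FIRST(A)={c}  FIRST(B)={d}  FIRST(C)={c}
[2]
  A via A→S: +{b,d}
  FIRST(S)={b,d}  FIRST(A)={b,c,d}  FIRST(B)={d}  FIRST(C)={c}
[3] — fixpoint
  FIRST(S)={b,d}  FIRST(A)={b,c,d}  FIRST(B)={d}  FIRST(C)={c}

FIRST(A) = ["b", "c", "d"]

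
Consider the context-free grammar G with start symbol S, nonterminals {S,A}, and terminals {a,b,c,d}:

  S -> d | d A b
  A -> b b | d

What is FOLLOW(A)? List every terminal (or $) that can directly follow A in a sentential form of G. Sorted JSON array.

FIRST iteration:
[1]
  A via A→b b: +{b}
  A via A→d: +{d}
  S via S→d: +{d}
  FIRST[S]={d}  FIRST[A]={b,d}
[2] (no change)
  FIRST[S]={d}  FIRST[A]={b,d}

FOLLOW iteration:
seed FOLLOW(S) with $
iter 1:
  S→d A b: FOLLOW(A) ⊇ FIRST(b) = {b}; new: +{b}
  FOLLOW[S]={$}  FOLLOW[A]={b}
iter 2: done
  FOLLOW[S]={$}  FOLLOW[A]={b}

FOLLOW(A) = ["b"]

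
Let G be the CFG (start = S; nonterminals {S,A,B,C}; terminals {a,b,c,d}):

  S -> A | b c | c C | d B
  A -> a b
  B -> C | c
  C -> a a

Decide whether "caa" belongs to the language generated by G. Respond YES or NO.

Convert to CNF:
  S -> T0 T1 | T1 T2 | T2 C | T3 B
  A -> T0 T1
  B -> T0 T0 | c
  C -> T0 T0
  T0 -> a
  T1 -> b
  T2 -> c
  T3 -> d

Fill CYK table bottom-up:
  cell(0,0) c: {B,T2}  orig:{B}
  cell(1,1) a: {T0}  orig:{}
  cell(2,2) a: {T0}  orig:{}
  cell(0,1) ca: ∅
  cell(1,2) aa: {B,C}
  cell(0,2) caa: {S}

S ∈ T[0,2] ⇒ YES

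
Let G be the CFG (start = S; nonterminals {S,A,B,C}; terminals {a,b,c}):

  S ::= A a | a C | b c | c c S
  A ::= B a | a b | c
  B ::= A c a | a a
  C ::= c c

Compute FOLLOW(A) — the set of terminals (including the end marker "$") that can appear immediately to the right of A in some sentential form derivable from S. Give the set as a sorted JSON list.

Compute FIRST by fixpoint:
round 1:
  A via A→a b: +{a}
  A via A→c: +{c}
  B via B→A c a: +{a,c}
  C via C→c c: +{c}
  S via S→A a: +{a,c}
  S via S→b c: +{b}
  S: {a,b,c}  A: {a,c}  B: {a,c}  C: {c}
round 2: (no change)
  S: {a,b,c}  A: {a,c}  B: {a,c}  C: {c}

FOLLOW sets:
seed FOLLOW(S) with $
round 1:
  A→B a: FOLLOW(B) ⊇ FIRST(a) = {a}; new: +{a}
  B→A c a: FOLLOW(A) ⊇ FIRST(c) = {c}; new: +{c}
  S→A a: FOLLOW(A) ⊇ FIRST(a) = {a}; new: +{a}
  S→a C: FOLLOW(C) ⊇ FOLLOW(S) ⊇ {$}; new: +{$}
  S: {$}  A: {a,c}  B: {a}  C: {$}
round 2: (stable)
  S: {$}  A: {a,c}  B: {a}  C: {$}

FOLLOW(A) = ["a", "c"]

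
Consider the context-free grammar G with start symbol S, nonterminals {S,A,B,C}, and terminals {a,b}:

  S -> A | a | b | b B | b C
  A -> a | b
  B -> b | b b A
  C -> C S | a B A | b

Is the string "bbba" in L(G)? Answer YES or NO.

CNF form of G:
  S -> T0 B | T0 C | a | b
  A -> a | b
  B -> T0 X2 | b
  C -> C S | T1 X3 | b
  T0 -> b
  T1 -> a
  X2 -> T0 A
  X3 -> B A

Fill CYK table bottom-up:
  T[0,0] 'b' = {A,B,C,S,T0}  orig:{A,B,C,S}
  T[1,1] 'b' = {A,B,C,S,T0}  orig:{A,B,C,S}
  T[2,2] 'b' = {A,B,C,S,T0}  orig:{A,B,C,S}
  T[3,3] 'a' = {A,S,T1}  orig:{A,S}
  T[0,1] 'bb' = {C,S,X2,X3}  orig:{C,S}
  T[1,2] 'bb' = {C,S,X2,X3}  orig:{C,S}
  T[2,3] 'ba' = {C,X2,X3}  orig:{C}
  T[0,2] 'bbb' = {B,C,S}
  T[1,3] 'bba' = {B,C,S}
  T[0,3] 'bbba' = {C,S,X3}  orig:{C,S}

S ∈ T[0,3] ⇒ YES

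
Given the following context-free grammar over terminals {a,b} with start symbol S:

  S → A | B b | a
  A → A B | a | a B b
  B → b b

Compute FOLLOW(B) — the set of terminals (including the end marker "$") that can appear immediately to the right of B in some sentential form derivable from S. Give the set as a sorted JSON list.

FIRST iteration:
pass 1:
  A via A→a: +{a}
  B via B→b b: +{b}
  S via S→A: +{a}
  S via S→B b: +{b}
  FIRST(S)={a,b}  FIRST(A)={a}  FIRST(B)={b}
pass 2: (no change)
  FIRST(S)={a,b}  FIRST(A)={a}  FIRST(B)={b}

FOLLOW sets:
seed FOLLOW(S) with $
[1]
  A→A B: FOLLOW(A) ⊇ FIRST(B) = {b}; new: +{b}
  A→A B: FOLLOW(B) ⊇ FOLLOW(A) ⊇ {b}; new: +{b}
  S→A: FOLLOW(A) ⊇ FOLLOW(S) ⊇ {$}; new: +{$}
  FOLLOW(S)={$}  FOLLOW(A)={$,b}  FOLLOW(B)={b}
[2]
  A→A B: FOLLOW(B) ⊇ FOLLOW(A) ⊇ {$,b}; new: +{$}
  FOLLOW(S)={$}  FOLLOW(A)={$,b}  FOLLOW(B)={$,b}
[3] done
  FOLLOW(S)={$}  FOLLOW(A)={$,b}  FOLLOW(B)={$,b}

FOLLOW(B) = ["$", "b"]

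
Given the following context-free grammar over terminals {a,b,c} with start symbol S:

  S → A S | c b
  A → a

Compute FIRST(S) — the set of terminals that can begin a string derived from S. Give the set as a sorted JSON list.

FIRST iteration:
round 1:
  A via A→a: +{a}
  S via S→A S: +{a}
  S via S→c b: +{c}
  FIRST[S]={a,c}  FIRST[A]={a}
round 2: (no change)
  FIRST[S]={a,c}  FIRST[A]={a}

FIRST(S) = ["a", "c"]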